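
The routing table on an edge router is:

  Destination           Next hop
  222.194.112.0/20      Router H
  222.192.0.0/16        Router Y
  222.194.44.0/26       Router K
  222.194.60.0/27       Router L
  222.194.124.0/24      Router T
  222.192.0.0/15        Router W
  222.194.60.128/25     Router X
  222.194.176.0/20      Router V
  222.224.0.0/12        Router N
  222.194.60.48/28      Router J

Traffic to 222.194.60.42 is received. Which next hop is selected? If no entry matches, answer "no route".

no route

No entry's prefix contains 222.194.60.42; there is no default route.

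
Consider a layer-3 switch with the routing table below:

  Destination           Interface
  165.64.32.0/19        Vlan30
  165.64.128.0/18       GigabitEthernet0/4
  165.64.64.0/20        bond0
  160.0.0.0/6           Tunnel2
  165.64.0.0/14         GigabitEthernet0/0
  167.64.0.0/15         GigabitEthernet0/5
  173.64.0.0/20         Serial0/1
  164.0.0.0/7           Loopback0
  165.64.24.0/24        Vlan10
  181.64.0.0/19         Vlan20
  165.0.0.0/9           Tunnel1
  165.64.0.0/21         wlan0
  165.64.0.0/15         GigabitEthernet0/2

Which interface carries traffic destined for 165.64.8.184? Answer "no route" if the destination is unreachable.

GigabitEthernet0/2

Routes whose prefix contains 165.64.8.184:
  164.0.0.0/7 (164.0.0.0 - 165.255.255.255) -> Loopback0
  165.0.0.0/9 (165.0.0.0 - 165.127.255.255) -> Tunnel1
  165.64.0.0/14 (165.64.0.0 - 165.67.255.255) -> GigabitEthernet0/0
  165.64.0.0/15 (165.64.0.0 - 165.65.255.255) -> GigabitEthernet0/2
More-specific entries that do NOT match:
  165.64.24.0/24 (165.64.24.0 - 165.64.24.255) does not contain 165.64.8.184
  165.64.0.0/21 (165.64.0.0 - 165.64.7.255) does not contain 165.64.8.184
  165.64.64.0/20 (165.64.64.0 - 165.64.79.255) does not contain 165.64.8.184
  173.64.0.0/20 (173.64.0.0 - 173.64.15.255) does not contain 165.64.8.184
  165.64.32.0/19 (165.64.32.0 - 165.64.63.255) does not contain 165.64.8.184
  181.64.0.0/19 (181.64.0.0 - 181.64.31.255) does not contain 165.64.8.184
  165.64.128.0/18 (165.64.128.0 - 165.64.191.255) does not contain 165.64.8.184
Longest matching prefix is /15 -> interface GigabitEthernet0/2.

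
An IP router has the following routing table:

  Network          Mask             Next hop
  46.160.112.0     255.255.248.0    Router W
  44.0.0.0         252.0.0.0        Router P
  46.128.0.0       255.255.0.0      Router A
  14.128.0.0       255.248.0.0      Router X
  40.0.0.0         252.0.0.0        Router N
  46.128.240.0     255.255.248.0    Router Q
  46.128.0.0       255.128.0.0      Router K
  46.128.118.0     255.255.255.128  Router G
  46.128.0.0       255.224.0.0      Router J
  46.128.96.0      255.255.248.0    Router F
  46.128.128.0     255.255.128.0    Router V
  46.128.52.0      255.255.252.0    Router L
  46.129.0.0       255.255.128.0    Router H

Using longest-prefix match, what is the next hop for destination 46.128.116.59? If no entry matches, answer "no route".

Router A

Routes whose prefix contains 46.128.116.59:
  44.0.0.0/6 (44.0.0.0 - 47.255.255.255) -> Router P
  46.128.0.0/9 (46.128.0.0 - 46.255.255.255) -> Router K
  46.128.0.0/11 (46.128.0.0 - 46.159.255.255) -> Router J
  46.128.0.0/16 (46.128.0.0 - 46.128.255.255) -> Router A
More-specific entries that do NOT match:
  46.128.118.0/25 (46.128.118.0 - 46.128.118.127) does not contain 46.128.116.59
  46.128.52.0/22 (46.128.52.0 - 46.128.55.255) does not contain 46.128.116.59
  46.160.112.0/21 (46.160.112.0 - 46.160.119.255) does not contain 46.128.116.59
  46.128.240.0/21 (46.128.240.0 - 46.128.247.255) does not contain 46.128.116.59
  46.128.96.0/21 (46.128.96.0 - 46.128.103.255) does not contain 46.128.116.59
  46.128.128.0/17 (46.128.128.0 - 46.128.255.255) does not contain 46.128.116.59
  46.129.0.0/17 (46.129.0.0 - 46.129.127.255) does not contain 46.128.116.59
Longest matching prefix is /16 -> next hop Router A.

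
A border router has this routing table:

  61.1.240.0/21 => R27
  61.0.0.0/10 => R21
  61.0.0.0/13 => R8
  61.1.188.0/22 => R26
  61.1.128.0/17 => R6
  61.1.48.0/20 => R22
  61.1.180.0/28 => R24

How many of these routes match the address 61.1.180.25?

Prefixes containing 61.1.180.25:
  61.0.0.0/10 (61.0.0.0 - 61.63.255.255)
  61.0.0.0/13 (61.0.0.0 - 61.7.255.255)
  61.1.128.0/17 (61.1.128.0 - 61.1.255.255)
Total matching entries: 3.

3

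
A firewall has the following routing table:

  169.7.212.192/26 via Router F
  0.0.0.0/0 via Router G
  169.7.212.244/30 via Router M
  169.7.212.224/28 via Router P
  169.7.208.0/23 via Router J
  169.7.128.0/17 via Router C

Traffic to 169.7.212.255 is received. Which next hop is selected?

Router F

Routes whose prefix contains 169.7.212.255:
  0.0.0.0/0 (default, matches everything) -> Router G
  169.7.128.0/17 (169.7.128.0 - 169.7.255.255) -> Router C
  169.7.212.192/26 (169.7.212.192 - 169.7.212.255) -> Router F
More-specific entries that do NOT match:
  169.7.212.244/30 (169.7.212.244 - 169.7.212.247) does not contain 169.7.212.255
  169.7.212.224/28 (169.7.212.224 - 169.7.212.239) does not contain 169.7.212.255
Longest matching prefix is /26 -> next hop Router F.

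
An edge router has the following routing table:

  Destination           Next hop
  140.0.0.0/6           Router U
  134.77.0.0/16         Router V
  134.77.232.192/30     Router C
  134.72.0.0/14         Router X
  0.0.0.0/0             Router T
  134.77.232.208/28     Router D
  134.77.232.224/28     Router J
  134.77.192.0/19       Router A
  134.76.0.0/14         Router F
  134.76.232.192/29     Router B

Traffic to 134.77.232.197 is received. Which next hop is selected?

Router V

Routes whose prefix contains 134.77.232.197:
  0.0.0.0/0 (default, matches everything) -> Router T
  134.76.0.0/14 (134.76.0.0 - 134.79.255.255) -> Router F
  134.77.0.0/16 (134.77.0.0 - 134.77.255.255) -> Router V
More-specific entries that do NOT match:
  134.77.232.192/30 (134.77.232.192 - 134.77.232.195) does not contain 134.77.232.197
  134.76.232.192/29 (134.76.232.192 - 134.76.232.199) does not contain 134.77.232.197
  134.77.232.208/28 (134.77.232.208 - 134.77.232.223) does not contain 134.77.232.197
  134.77.232.224/28 (134.77.232.224 - 134.77.232.239) does not contain 134.77.232.197
  134.77.192.0/19 (134.77.192.0 - 134.77.223.255) does not contain 134.77.232.197
Longest matching prefix is /16 -> next hop Router V.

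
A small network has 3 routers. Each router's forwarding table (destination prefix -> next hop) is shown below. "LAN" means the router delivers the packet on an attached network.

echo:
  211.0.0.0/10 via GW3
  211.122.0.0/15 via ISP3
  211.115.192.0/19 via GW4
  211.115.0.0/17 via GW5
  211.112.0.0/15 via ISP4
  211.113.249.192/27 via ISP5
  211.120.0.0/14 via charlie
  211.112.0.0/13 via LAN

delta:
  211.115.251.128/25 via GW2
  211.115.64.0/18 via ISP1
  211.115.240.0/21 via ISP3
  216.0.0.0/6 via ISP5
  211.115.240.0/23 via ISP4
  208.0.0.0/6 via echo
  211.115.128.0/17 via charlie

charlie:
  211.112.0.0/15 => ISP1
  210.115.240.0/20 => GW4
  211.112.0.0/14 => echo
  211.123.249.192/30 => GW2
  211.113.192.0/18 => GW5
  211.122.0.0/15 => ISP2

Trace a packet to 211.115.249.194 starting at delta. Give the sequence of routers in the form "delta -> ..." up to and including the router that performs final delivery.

delta -> charlie -> echo

At delta: longest match for 211.115.249.194 is 211.115.128.0/17 -> charlie
At charlie: longest match for 211.115.249.194 is 211.112.0.0/14 -> echo
At echo: longest match for 211.115.249.194 is 211.112.0.0/13 -> LAN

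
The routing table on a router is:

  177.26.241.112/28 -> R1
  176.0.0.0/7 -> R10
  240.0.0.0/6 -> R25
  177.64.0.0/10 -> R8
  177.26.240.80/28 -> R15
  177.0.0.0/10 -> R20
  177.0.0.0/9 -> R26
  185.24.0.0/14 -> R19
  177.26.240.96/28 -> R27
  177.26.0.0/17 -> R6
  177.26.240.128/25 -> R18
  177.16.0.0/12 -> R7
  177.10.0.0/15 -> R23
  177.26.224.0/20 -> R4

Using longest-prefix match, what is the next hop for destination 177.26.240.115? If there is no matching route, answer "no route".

Routes whose prefix contains 177.26.240.115:
  176.0.0.0/7 (176.0.0.0 - 177.255.255.255) -> R10
  177.0.0.0/9 (177.0.0.0 - 177.127.255.255) -> R26
  177.0.0.0/10 (177.0.0.0 - 177.63.255.255) -> R20
  177.16.0.0/12 (177.16.0.0 - 177.31.255.255) -> R7
More-specific entries that do NOT match:
  177.26.241.112/28 (177.26.241.112 - 177.26.241.127) does not contain 177.26.240.115
  177.26.240.80/28 (177.26.240.80 - 177.26.240.95) does not contain 177.26.240.115
  177.26.240.96/28 (177.26.240.96 - 177.26.240.111) does not contain 177.26.240.115
  177.26.240.128/25 (177.26.240.128 - 177.26.240.255) does not contain 177.26.240.115
  177.26.224.0/20 (177.26.224.0 - 177.26.239.255) does not contain 177.26.240.115
  177.26.0.0/17 (177.26.0.0 - 177.26.127.255) does not contain 177.26.240.115
  177.10.0.0/15 (177.10.0.0 - 177.11.255.255) does not contain 177.26.240.115
  185.24.0.0/14 (185.24.0.0 - 185.27.255.255) does not contain 177.26.240.115
Longest matching prefix is /12 -> next hop R7.

R7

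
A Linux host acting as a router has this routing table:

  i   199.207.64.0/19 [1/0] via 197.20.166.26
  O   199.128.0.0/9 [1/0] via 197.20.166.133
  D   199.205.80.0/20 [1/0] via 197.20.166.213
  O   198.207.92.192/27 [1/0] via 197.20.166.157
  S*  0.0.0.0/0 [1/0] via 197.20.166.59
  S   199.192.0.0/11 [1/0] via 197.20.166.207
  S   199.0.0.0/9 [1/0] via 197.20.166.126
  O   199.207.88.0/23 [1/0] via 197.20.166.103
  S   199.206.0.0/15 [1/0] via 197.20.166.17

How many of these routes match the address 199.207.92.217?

5

Prefixes containing 199.207.92.217:
  0.0.0.0/0 (default, matches everything)
  199.128.0.0/9 (199.128.0.0 - 199.255.255.255)
  199.192.0.0/11 (199.192.0.0 - 199.223.255.255)
  199.206.0.0/15 (199.206.0.0 - 199.207.255.255)
  199.207.64.0/19 (199.207.64.0 - 199.207.95.255)
Total matching entries: 5.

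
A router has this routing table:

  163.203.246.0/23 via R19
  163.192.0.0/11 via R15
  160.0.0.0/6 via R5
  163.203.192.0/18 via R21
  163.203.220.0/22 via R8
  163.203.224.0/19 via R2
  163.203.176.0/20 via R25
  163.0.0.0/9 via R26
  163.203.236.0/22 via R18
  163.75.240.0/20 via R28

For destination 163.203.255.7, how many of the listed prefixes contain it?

4

Prefixes containing 163.203.255.7:
  160.0.0.0/6 (160.0.0.0 - 163.255.255.255)
  163.192.0.0/11 (163.192.0.0 - 163.223.255.255)
  163.203.192.0/18 (163.203.192.0 - 163.203.255.255)
  163.203.224.0/19 (163.203.224.0 - 163.203.255.255)
Total matching entries: 4.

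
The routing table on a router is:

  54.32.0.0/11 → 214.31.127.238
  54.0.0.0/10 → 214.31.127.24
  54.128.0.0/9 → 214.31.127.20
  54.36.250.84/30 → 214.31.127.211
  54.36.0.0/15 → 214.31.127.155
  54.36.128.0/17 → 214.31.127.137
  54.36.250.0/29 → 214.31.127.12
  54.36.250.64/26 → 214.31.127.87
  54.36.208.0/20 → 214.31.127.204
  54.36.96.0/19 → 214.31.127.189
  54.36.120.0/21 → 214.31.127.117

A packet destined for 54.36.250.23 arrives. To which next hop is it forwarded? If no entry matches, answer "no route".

214.31.127.137

Routes whose prefix contains 54.36.250.23:
  54.0.0.0/10 (54.0.0.0 - 54.63.255.255) -> 214.31.127.24
  54.32.0.0/11 (54.32.0.0 - 54.63.255.255) -> 214.31.127.238
  54.36.0.0/15 (54.36.0.0 - 54.37.255.255) -> 214.31.127.155
  54.36.128.0/17 (54.36.128.0 - 54.36.255.255) -> 214.31.127.137
More-specific entries that do NOT match:
  54.36.250.84/30 (54.36.250.84 - 54.36.250.87) does not contain 54.36.250.23
  54.36.250.0/29 (54.36.250.0 - 54.36.250.7) does not contain 54.36.250.23
  54.36.250.64/26 (54.36.250.64 - 54.36.250.127) does not contain 54.36.250.23
  54.36.120.0/21 (54.36.120.0 - 54.36.127.255) does not contain 54.36.250.23
  54.36.208.0/20 (54.36.208.0 - 54.36.223.255) does not contain 54.36.250.23
  54.36.96.0/19 (54.36.96.0 - 54.36.127.255) does not contain 54.36.250.23
Longest matching prefix is /17 -> next hop 214.31.127.137.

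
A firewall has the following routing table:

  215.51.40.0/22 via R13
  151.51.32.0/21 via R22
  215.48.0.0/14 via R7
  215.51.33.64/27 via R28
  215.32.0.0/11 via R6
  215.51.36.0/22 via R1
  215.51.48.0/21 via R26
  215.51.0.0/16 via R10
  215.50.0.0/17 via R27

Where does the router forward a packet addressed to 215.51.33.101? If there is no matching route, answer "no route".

Routes whose prefix contains 215.51.33.101:
  215.32.0.0/11 (215.32.0.0 - 215.63.255.255) -> R6
  215.48.0.0/14 (215.48.0.0 - 215.51.255.255) -> R7
  215.51.0.0/16 (215.51.0.0 - 215.51.255.255) -> R10
More-specific entries that do NOT match:
  215.51.33.64/27 (215.51.33.64 - 215.51.33.95) does not contain 215.51.33.101
  215.51.40.0/22 (215.51.40.0 - 215.51.43.255) does not contain 215.51.33.101
  215.51.36.0/22 (215.51.36.0 - 215.51.39.255) does not contain 215.51.33.101
  151.51.32.0/21 (151.51.32.0 - 151.51.39.255) does not contain 215.51.33.101
  215.51.48.0/21 (215.51.48.0 - 215.51.55.255) does not contain 215.51.33.101
  215.50.0.0/17 (215.50.0.0 - 215.50.127.255) does not contain 215.51.33.101
Longest matching prefix is /16 -> next hop R10.

R10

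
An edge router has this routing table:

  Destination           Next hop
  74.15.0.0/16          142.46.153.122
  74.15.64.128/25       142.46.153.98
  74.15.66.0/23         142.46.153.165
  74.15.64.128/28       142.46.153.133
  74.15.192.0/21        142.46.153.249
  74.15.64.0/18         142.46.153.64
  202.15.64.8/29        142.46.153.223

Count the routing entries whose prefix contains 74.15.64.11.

2

Prefixes containing 74.15.64.11:
  74.15.0.0/16 (74.15.0.0 - 74.15.255.255)
  74.15.64.0/18 (74.15.64.0 - 74.15.127.255)
Total matching entries: 2.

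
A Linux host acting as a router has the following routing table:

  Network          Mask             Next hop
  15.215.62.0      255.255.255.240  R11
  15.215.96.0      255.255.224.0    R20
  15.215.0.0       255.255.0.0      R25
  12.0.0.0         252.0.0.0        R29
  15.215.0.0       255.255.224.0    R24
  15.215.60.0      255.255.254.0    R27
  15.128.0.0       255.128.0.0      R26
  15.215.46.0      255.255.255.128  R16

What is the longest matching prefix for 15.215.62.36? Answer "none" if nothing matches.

15.215.0.0/16

Entries matching 15.215.62.36:
  12.0.0.0/6 (12.0.0.0 - 15.255.255.255)
  15.128.0.0/9 (15.128.0.0 - 15.255.255.255)
  15.215.0.0/16 (15.215.0.0 - 15.215.255.255)
Most specific is 15.215.0.0/16.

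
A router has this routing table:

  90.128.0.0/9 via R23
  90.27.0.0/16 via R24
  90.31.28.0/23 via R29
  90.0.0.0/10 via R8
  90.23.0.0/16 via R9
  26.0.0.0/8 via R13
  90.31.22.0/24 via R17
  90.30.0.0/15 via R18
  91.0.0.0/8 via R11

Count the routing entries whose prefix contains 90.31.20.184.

2

Prefixes containing 90.31.20.184:
  90.0.0.0/10 (90.0.0.0 - 90.63.255.255)
  90.30.0.0/15 (90.30.0.0 - 90.31.255.255)
Total matching entries: 2.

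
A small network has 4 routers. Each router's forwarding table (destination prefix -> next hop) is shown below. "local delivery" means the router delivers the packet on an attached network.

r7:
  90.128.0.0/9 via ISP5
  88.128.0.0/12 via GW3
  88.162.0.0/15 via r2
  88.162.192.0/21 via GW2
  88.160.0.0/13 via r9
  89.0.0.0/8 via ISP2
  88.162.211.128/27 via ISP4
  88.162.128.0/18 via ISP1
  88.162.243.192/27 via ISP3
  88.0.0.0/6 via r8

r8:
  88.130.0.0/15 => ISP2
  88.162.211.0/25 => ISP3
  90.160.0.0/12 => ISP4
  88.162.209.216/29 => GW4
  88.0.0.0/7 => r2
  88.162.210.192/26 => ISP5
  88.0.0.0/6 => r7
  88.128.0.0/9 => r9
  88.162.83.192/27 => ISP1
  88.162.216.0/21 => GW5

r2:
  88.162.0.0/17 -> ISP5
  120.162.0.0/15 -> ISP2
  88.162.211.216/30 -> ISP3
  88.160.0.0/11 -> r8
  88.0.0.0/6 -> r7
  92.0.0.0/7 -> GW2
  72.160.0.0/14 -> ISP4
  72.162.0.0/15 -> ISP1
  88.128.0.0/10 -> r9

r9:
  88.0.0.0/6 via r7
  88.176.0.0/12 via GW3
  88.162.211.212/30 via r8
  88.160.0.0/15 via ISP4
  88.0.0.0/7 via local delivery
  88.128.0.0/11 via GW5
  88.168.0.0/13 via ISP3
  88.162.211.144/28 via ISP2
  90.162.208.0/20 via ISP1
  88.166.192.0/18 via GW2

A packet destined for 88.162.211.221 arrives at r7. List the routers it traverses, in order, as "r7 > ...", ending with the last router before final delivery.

At r7: longest match for 88.162.211.221 is 88.162.0.0/15 -> r2
At r2: longest match for 88.162.211.221 is 88.160.0.0/11 -> r8
At r8: longest match for 88.162.211.221 is 88.128.0.0/9 -> r9
At r9: longest match for 88.162.211.221 is 88.0.0.0/7 -> local delivery

r7 > r2 > r8 > r9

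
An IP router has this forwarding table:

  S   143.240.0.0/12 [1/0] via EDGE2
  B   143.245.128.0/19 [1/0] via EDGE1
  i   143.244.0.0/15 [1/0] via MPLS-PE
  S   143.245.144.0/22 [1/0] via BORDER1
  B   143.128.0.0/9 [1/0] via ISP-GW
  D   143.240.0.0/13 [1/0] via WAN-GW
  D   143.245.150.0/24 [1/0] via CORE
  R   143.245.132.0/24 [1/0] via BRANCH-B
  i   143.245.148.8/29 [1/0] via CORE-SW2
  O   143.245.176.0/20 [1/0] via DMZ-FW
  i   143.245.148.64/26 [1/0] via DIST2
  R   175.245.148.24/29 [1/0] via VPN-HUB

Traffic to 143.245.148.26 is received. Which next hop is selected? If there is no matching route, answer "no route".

Routes whose prefix contains 143.245.148.26:
  143.128.0.0/9 (143.128.0.0 - 143.255.255.255) -> ISP-GW
  143.240.0.0/12 (143.240.0.0 - 143.255.255.255) -> EDGE2
  143.240.0.0/13 (143.240.0.0 - 143.247.255.255) -> WAN-GW
  143.244.0.0/15 (143.244.0.0 - 143.245.255.255) -> MPLS-PE
  143.245.128.0/19 (143.245.128.0 - 143.245.159.255) -> EDGE1
More-specific entries that do NOT match:
  143.245.148.8/29 (143.245.148.8 - 143.245.148.15) does not contain 143.245.148.26
  175.245.148.24/29 (175.245.148.24 - 175.245.148.31) does not contain 143.245.148.26
  143.245.148.64/26 (143.245.148.64 - 143.245.148.127) does not contain 143.245.148.26
  143.245.150.0/24 (143.245.150.0 - 143.245.150.255) does not contain 143.245.148.26
  143.245.132.0/24 (143.245.132.0 - 143.245.132.255) does not contain 143.245.148.26
  143.245.144.0/22 (143.245.144.0 - 143.245.147.255) does not contain 143.245.148.26
  143.245.176.0/20 (143.245.176.0 - 143.245.191.255) does not contain 143.245.148.26
Longest matching prefix is /19 -> next hop EDGE1.

EDGE1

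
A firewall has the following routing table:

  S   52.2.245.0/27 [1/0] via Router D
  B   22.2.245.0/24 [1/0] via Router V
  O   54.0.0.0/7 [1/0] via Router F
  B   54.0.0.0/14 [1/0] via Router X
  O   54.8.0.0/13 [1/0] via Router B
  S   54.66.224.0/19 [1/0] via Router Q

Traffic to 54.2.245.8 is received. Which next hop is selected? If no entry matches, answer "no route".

Routes whose prefix contains 54.2.245.8:
  54.0.0.0/7 (54.0.0.0 - 55.255.255.255) -> Router F
  54.0.0.0/14 (54.0.0.0 - 54.3.255.255) -> Router X
More-specific entries that do NOT match:
  52.2.245.0/27 (52.2.245.0 - 52.2.245.31) does not contain 54.2.245.8
  22.2.245.0/24 (22.2.245.0 - 22.2.245.255) does not contain 54.2.245.8
  54.66.224.0/19 (54.66.224.0 - 54.66.255.255) does not contain 54.2.245.8
Longest matching prefix is /14 -> next hop Router X.

Router X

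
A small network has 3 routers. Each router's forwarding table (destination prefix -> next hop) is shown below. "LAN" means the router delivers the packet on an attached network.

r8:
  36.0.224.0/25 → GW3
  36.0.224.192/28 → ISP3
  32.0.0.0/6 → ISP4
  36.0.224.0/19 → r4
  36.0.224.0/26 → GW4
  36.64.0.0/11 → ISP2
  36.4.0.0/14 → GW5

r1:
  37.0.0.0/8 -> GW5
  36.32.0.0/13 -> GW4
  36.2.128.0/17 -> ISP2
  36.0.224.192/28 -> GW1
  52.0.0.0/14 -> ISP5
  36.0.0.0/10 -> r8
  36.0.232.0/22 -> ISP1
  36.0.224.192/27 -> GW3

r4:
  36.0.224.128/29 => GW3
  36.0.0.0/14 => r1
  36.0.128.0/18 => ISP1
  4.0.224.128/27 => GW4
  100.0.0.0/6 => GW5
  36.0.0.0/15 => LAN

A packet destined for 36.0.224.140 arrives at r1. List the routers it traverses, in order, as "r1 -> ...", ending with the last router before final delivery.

At r1: longest match for 36.0.224.140 is 36.0.0.0/10 -> r8
At r8: longest match for 36.0.224.140 is 36.0.224.0/19 -> r4
At r4: longest match for 36.0.224.140 is 36.0.0.0/15 -> LAN

r1 -> r8 -> r4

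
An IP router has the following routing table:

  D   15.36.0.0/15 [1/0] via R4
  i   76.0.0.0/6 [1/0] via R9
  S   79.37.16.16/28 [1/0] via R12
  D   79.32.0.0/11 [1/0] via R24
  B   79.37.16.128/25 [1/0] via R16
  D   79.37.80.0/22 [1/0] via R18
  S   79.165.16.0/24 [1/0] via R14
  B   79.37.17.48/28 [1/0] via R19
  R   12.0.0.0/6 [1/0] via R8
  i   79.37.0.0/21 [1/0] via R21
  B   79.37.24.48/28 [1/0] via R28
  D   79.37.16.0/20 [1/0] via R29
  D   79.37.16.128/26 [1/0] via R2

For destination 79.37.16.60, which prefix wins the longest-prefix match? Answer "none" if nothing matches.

Entries matching 79.37.16.60:
  76.0.0.0/6 (76.0.0.0 - 79.255.255.255)
  79.32.0.0/11 (79.32.0.0 - 79.63.255.255)
  79.37.16.0/20 (79.37.16.0 - 79.37.31.255)
Most specific is 79.37.16.0/20.

79.37.16.0/20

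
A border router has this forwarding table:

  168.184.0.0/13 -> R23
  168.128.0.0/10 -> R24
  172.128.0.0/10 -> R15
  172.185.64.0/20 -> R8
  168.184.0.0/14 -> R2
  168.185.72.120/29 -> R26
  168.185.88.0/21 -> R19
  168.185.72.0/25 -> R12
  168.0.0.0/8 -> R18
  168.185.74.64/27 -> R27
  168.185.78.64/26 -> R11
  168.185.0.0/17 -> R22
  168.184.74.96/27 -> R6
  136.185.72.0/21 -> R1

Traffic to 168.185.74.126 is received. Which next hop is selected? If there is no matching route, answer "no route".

Routes whose prefix contains 168.185.74.126:
  168.0.0.0/8 (168.0.0.0 - 168.255.255.255) -> R18
  168.128.0.0/10 (168.128.0.0 - 168.191.255.255) -> R24
  168.184.0.0/13 (168.184.0.0 - 168.191.255.255) -> R23
  168.184.0.0/14 (168.184.0.0 - 168.187.255.255) -> R2
  168.185.0.0/17 (168.185.0.0 - 168.185.127.255) -> R22
More-specific entries that do NOT match:
  168.185.72.120/29 (168.185.72.120 - 168.185.72.127) does not contain 168.185.74.126
  168.185.74.64/27 (168.185.74.64 - 168.185.74.95) does not contain 168.185.74.126
  168.184.74.96/27 (168.184.74.96 - 168.184.74.127) does not contain 168.185.74.126
  168.185.78.64/26 (168.185.78.64 - 168.185.78.127) does not contain 168.185.74.126
  168.185.72.0/25 (168.185.72.0 - 168.185.72.127) does not contain 168.185.74.126
  168.185.88.0/21 (168.185.88.0 - 168.185.95.255) does not contain 168.185.74.126
  136.185.72.0/21 (136.185.72.0 - 136.185.79.255) does not contain 168.185.74.126
  172.185.64.0/20 (172.185.64.0 - 172.185.79.255) does not contain 168.185.74.126
Longest matching prefix is /17 -> next hop R22.

R22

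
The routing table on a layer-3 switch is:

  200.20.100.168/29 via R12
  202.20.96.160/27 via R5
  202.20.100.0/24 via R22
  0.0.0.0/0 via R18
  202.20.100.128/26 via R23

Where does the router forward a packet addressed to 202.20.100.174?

R23

Routes whose prefix contains 202.20.100.174:
  0.0.0.0/0 (default, matches everything) -> R18
  202.20.100.0/24 (202.20.100.0 - 202.20.100.255) -> R22
  202.20.100.128/26 (202.20.100.128 - 202.20.100.191) -> R23
More-specific entries that do NOT match:
  200.20.100.168/29 (200.20.100.168 - 200.20.100.175) does not contain 202.20.100.174
  202.20.96.160/27 (202.20.96.160 - 202.20.96.191) does not contain 202.20.100.174
Longest matching prefix is /26 -> next hop R23.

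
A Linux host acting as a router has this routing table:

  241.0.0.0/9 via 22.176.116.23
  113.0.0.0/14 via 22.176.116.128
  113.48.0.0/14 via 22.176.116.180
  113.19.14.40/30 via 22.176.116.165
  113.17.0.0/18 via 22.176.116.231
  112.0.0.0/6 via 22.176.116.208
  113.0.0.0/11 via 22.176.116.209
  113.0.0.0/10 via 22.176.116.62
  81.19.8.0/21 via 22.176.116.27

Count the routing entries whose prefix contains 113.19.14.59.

3

Prefixes containing 113.19.14.59:
  112.0.0.0/6 (112.0.0.0 - 115.255.255.255)
  113.0.0.0/10 (113.0.0.0 - 113.63.255.255)
  113.0.0.0/11 (113.0.0.0 - 113.31.255.255)
Total matching entries: 3.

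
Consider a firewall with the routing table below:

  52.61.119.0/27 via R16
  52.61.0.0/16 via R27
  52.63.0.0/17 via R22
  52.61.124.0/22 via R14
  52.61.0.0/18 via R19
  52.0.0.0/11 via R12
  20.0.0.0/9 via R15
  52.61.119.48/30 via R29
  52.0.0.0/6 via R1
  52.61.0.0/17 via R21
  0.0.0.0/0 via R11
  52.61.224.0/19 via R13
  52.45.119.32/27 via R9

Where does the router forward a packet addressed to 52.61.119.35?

Routes whose prefix contains 52.61.119.35:
  0.0.0.0/0 (default, matches everything) -> R11
  52.0.0.0/6 (52.0.0.0 - 55.255.255.255) -> R1
  52.61.0.0/16 (52.61.0.0 - 52.61.255.255) -> R27
  52.61.0.0/17 (52.61.0.0 - 52.61.127.255) -> R21
More-specific entries that do NOT match:
  52.61.119.48/30 (52.61.119.48 - 52.61.119.51) does not contain 52.61.119.35
  52.61.119.0/27 (52.61.119.0 - 52.61.119.31) does not contain 52.61.119.35
  52.45.119.32/27 (52.45.119.32 - 52.45.119.63) does not contain 52.61.119.35
  52.61.124.0/22 (52.61.124.0 - 52.61.127.255) does not contain 52.61.119.35
  52.61.224.0/19 (52.61.224.0 - 52.61.255.255) does not contain 52.61.119.35
  52.61.0.0/18 (52.61.0.0 - 52.61.63.255) does not contain 52.61.119.35
Longest matching prefix is /17 -> next hop R21.

R21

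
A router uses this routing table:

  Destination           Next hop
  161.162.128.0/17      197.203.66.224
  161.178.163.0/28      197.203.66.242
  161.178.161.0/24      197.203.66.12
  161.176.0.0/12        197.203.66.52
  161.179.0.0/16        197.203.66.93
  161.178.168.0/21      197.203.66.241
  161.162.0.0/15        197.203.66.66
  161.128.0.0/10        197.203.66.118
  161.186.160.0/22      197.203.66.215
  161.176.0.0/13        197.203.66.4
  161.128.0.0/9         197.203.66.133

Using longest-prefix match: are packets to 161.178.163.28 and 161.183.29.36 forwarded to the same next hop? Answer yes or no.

yes

161.178.163.28: longest match 161.176.0.0/13 -> 197.203.66.4
161.183.29.36: longest match 161.176.0.0/13 -> 197.203.66.4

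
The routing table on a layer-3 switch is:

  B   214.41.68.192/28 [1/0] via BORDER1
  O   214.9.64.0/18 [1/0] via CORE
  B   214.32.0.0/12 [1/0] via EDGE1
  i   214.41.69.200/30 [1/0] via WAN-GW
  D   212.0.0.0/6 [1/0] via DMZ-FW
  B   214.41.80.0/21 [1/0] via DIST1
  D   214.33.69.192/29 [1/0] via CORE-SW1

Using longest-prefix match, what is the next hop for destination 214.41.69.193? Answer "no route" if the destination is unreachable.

Routes whose prefix contains 214.41.69.193:
  212.0.0.0/6 (212.0.0.0 - 215.255.255.255) -> DMZ-FW
  214.32.0.0/12 (214.32.0.0 - 214.47.255.255) -> EDGE1
More-specific entries that do NOT match:
  214.41.69.200/30 (214.41.69.200 - 214.41.69.203) does not contain 214.41.69.193
  214.33.69.192/29 (214.33.69.192 - 214.33.69.199) does not contain 214.41.69.193
  214.41.68.192/28 (214.41.68.192 - 214.41.68.207) does not contain 214.41.69.193
  214.41.80.0/21 (214.41.80.0 - 214.41.87.255) does not contain 214.41.69.193
  214.9.64.0/18 (214.9.64.0 - 214.9.127.255) does not contain 214.41.69.193
Longest matching prefix is /12 -> next hop EDGE1.

EDGE1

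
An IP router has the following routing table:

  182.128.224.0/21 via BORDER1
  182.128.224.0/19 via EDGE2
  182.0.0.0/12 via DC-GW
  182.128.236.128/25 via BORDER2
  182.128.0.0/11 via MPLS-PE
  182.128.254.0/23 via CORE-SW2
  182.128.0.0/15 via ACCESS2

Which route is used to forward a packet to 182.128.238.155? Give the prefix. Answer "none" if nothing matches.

182.128.224.0/19

Entries matching 182.128.238.155:
  182.128.0.0/11 (182.128.0.0 - 182.159.255.255)
  182.128.0.0/15 (182.128.0.0 - 182.129.255.255)
  182.128.224.0/19 (182.128.224.0 - 182.128.255.255)
Most specific is 182.128.224.0/19.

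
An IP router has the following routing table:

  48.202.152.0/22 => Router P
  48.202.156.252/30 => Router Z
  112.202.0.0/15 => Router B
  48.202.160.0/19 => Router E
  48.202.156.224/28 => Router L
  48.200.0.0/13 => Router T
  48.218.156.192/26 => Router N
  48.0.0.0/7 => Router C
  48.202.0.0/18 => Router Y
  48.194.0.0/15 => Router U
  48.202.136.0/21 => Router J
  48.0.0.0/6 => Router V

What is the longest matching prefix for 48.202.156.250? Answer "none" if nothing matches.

48.200.0.0/13

Entries matching 48.202.156.250:
  48.0.0.0/6 (48.0.0.0 - 51.255.255.255)
  48.0.0.0/7 (48.0.0.0 - 49.255.255.255)
  48.200.0.0/13 (48.200.0.0 - 48.207.255.255)
Most specific is 48.200.0.0/13.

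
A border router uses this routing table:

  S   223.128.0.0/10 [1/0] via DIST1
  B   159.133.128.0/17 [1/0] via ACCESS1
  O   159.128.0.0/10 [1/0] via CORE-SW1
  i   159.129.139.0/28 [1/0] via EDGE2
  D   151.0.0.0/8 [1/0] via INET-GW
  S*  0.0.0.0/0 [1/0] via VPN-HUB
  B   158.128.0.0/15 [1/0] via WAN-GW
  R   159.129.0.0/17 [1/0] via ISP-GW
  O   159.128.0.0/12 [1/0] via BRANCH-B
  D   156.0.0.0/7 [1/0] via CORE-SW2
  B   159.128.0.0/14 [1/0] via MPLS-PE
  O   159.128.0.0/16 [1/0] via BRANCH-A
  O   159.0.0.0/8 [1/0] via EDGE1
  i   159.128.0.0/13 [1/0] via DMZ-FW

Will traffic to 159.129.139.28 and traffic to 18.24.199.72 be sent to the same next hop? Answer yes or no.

159.129.139.28: longest match 159.128.0.0/14 -> MPLS-PE
18.24.199.72: longest match 0.0.0.0/0 -> VPN-HUB

no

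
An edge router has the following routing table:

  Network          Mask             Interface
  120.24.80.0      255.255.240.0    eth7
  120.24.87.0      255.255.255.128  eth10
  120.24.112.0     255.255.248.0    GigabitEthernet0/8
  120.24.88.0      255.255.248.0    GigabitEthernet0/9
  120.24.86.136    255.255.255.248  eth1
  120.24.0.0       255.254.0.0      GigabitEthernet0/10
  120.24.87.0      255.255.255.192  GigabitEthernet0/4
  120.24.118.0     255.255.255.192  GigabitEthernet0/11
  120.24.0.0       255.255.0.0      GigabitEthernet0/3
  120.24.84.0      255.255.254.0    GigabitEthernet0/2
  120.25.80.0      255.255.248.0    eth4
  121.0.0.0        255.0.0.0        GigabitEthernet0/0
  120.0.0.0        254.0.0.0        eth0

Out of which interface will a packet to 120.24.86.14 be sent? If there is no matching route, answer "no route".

eth7

Routes whose prefix contains 120.24.86.14:
  120.0.0.0/7 (120.0.0.0 - 121.255.255.255) -> eth0
  120.24.0.0/15 (120.24.0.0 - 120.25.255.255) -> GigabitEthernet0/10
  120.24.0.0/16 (120.24.0.0 - 120.24.255.255) -> GigabitEthernet0/3
  120.24.80.0/20 (120.24.80.0 - 120.24.95.255) -> eth7
More-specific entries that do NOT match:
  120.24.86.136/29 (120.24.86.136 - 120.24.86.143) does not contain 120.24.86.14
  120.24.87.0/26 (120.24.87.0 - 120.24.87.63) does not contain 120.24.86.14
  120.24.118.0/26 (120.24.118.0 - 120.24.118.63) does not contain 120.24.86.14
  120.24.87.0/25 (120.24.87.0 - 120.24.87.127) does not contain 120.24.86.14
  120.24.84.0/23 (120.24.84.0 - 120.24.85.255) does not contain 120.24.86.14
  120.24.112.0/21 (120.24.112.0 - 120.24.119.255) does not contain 120.24.86.14
  120.24.88.0/21 (120.24.88.0 - 120.24.95.255) does not contain 120.24.86.14
  120.25.80.0/21 (120.25.80.0 - 120.25.87.255) does not contain 120.24.86.14
Longest matching prefix is /20 -> interface eth7.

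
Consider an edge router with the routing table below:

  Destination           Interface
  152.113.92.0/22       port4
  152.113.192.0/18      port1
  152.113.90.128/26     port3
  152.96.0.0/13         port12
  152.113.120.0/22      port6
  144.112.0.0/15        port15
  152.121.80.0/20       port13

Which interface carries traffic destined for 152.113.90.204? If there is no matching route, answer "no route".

no route

No entry's prefix contains 152.113.90.204; there is no default route.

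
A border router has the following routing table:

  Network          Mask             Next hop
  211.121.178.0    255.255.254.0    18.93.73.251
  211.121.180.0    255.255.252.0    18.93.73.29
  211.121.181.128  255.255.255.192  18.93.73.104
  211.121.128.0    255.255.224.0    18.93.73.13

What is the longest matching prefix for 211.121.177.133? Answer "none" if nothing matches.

none

211.121.177.133 is outside every listed prefix and there is no default route.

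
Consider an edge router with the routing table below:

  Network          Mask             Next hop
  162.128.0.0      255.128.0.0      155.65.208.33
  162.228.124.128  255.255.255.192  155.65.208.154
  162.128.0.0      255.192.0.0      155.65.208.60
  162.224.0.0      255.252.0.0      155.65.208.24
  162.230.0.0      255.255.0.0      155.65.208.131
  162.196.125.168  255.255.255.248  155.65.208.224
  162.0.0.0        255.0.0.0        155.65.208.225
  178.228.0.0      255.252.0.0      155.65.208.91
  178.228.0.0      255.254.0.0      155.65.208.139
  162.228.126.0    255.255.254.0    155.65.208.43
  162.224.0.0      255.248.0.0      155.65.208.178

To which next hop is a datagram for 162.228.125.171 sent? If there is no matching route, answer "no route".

155.65.208.178

Routes whose prefix contains 162.228.125.171:
  162.0.0.0/8 (162.0.0.0 - 162.255.255.255) -> 155.65.208.225
  162.128.0.0/9 (162.128.0.0 - 162.255.255.255) -> 155.65.208.33
  162.224.0.0/13 (162.224.0.0 - 162.231.255.255) -> 155.65.208.178
More-specific entries that do NOT match:
  162.196.125.168/29 (162.196.125.168 - 162.196.125.175) does not contain 162.228.125.171
  162.228.124.128/26 (162.228.124.128 - 162.228.124.191) does not contain 162.228.125.171
  162.228.126.0/23 (162.228.126.0 - 162.228.127.255) does not contain 162.228.125.171
  162.230.0.0/16 (162.230.0.0 - 162.230.255.255) does not contain 162.228.125.171
  178.228.0.0/15 (178.228.0.0 - 178.229.255.255) does not contain 162.228.125.171
  162.224.0.0/14 (162.224.0.0 - 162.227.255.255) does not contain 162.228.125.171
  178.228.0.0/14 (178.228.0.0 - 178.231.255.255) does not contain 162.228.125.171
Longest matching prefix is /13 -> next hop 155.65.208.178.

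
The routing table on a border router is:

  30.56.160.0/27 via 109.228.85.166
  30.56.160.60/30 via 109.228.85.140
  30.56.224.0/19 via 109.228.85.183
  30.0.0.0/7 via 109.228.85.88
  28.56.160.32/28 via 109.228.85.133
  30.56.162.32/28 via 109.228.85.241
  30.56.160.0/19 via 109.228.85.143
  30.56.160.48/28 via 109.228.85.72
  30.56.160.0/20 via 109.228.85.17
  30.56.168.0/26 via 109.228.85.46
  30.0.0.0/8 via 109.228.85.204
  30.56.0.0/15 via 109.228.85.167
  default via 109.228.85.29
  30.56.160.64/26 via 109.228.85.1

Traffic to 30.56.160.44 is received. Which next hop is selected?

109.228.85.17

Routes whose prefix contains 30.56.160.44:
  0.0.0.0/0 (default, matches everything) -> 109.228.85.29
  30.0.0.0/7 (30.0.0.0 - 31.255.255.255) -> 109.228.85.88
  30.0.0.0/8 (30.0.0.0 - 30.255.255.255) -> 109.228.85.204
  30.56.0.0/15 (30.56.0.0 - 30.57.255.255) -> 109.228.85.167
  30.56.160.0/19 (30.56.160.0 - 30.56.191.255) -> 109.228.85.143
  30.56.160.0/20 (30.56.160.0 - 30.56.175.255) -> 109.228.85.17
More-specific entries that do NOT match:
  30.56.160.60/30 (30.56.160.60 - 30.56.160.63) does not contain 30.56.160.44
  28.56.160.32/28 (28.56.160.32 - 28.56.160.47) does not contain 30.56.160.44
  30.56.162.32/28 (30.56.162.32 - 30.56.162.47) does not contain 30.56.160.44
  30.56.160.48/28 (30.56.160.48 - 30.56.160.63) does not contain 30.56.160.44
  30.56.160.0/27 (30.56.160.0 - 30.56.160.31) does not contain 30.56.160.44
  30.56.168.0/26 (30.56.168.0 - 30.56.168.63) does not contain 30.56.160.44
  30.56.160.64/26 (30.56.160.64 - 30.56.160.127) does not contain 30.56.160.44
Longest matching prefix is /20 -> next hop 109.228.85.17.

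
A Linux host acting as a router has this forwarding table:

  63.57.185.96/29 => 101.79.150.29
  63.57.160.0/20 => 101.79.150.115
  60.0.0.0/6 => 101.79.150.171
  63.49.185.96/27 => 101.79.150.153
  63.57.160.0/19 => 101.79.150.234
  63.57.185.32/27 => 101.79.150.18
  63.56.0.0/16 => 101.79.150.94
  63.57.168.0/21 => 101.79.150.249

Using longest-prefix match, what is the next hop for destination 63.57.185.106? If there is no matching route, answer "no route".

Routes whose prefix contains 63.57.185.106:
  60.0.0.0/6 (60.0.0.0 - 63.255.255.255) -> 101.79.150.171
  63.57.160.0/19 (63.57.160.0 - 63.57.191.255) -> 101.79.150.234
More-specific entries that do NOT match:
  63.57.185.96/29 (63.57.185.96 - 63.57.185.103) does not contain 63.57.185.106
  63.49.185.96/27 (63.49.185.96 - 63.49.185.127) does not contain 63.57.185.106
  63.57.185.32/27 (63.57.185.32 - 63.57.185.63) does not contain 63.57.185.106
  63.57.168.0/21 (63.57.168.0 - 63.57.175.255) does not contain 63.57.185.106
  63.57.160.0/20 (63.57.160.0 - 63.57.175.255) does not contain 63.57.185.106
Longest matching prefix is /19 -> next hop 101.79.150.234.

101.79.150.234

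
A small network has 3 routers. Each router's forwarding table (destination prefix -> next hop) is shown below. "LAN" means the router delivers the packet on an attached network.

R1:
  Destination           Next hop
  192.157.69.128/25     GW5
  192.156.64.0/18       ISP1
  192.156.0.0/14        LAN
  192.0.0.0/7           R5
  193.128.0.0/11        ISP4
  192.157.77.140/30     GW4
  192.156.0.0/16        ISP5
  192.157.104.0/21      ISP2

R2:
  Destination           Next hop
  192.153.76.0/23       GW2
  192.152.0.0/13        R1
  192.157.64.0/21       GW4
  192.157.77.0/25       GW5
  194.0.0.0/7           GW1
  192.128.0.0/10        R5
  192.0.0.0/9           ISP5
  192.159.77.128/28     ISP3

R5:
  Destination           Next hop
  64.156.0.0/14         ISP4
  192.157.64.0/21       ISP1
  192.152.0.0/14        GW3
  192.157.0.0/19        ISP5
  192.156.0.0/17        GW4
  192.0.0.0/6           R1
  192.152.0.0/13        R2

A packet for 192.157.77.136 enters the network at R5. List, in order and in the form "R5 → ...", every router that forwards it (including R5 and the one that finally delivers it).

At R5: longest match for 192.157.77.136 is 192.152.0.0/13 -> R2
At R2: longest match for 192.157.77.136 is 192.152.0.0/13 -> R1
At R1: longest match for 192.157.77.136 is 192.156.0.0/14 -> LAN

R5 → R2 → R1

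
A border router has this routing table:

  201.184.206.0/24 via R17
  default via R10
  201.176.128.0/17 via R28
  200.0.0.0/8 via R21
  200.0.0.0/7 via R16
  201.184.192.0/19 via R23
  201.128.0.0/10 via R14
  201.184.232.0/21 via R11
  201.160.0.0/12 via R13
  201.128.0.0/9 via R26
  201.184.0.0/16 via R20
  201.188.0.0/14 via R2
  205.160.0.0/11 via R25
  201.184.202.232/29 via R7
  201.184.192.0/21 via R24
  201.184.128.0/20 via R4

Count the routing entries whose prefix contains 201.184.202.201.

Prefixes containing 201.184.202.201:
  0.0.0.0/0 (default, matches everything)
  200.0.0.0/7 (200.0.0.0 - 201.255.255.255)
  201.128.0.0/9 (201.128.0.0 - 201.255.255.255)
  201.128.0.0/10 (201.128.0.0 - 201.191.255.255)
  201.184.0.0/16 (201.184.0.0 - 201.184.255.255)
  201.184.192.0/19 (201.184.192.0 - 201.184.223.255)
Total matching entries: 6.

6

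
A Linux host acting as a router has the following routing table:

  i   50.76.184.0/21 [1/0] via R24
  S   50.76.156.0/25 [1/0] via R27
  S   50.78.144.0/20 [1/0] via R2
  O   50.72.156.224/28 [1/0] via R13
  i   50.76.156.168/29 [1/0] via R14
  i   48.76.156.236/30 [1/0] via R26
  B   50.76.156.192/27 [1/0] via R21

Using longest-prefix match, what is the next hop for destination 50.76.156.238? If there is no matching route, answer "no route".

no route

No entry's prefix contains 50.76.156.238; there is no default route.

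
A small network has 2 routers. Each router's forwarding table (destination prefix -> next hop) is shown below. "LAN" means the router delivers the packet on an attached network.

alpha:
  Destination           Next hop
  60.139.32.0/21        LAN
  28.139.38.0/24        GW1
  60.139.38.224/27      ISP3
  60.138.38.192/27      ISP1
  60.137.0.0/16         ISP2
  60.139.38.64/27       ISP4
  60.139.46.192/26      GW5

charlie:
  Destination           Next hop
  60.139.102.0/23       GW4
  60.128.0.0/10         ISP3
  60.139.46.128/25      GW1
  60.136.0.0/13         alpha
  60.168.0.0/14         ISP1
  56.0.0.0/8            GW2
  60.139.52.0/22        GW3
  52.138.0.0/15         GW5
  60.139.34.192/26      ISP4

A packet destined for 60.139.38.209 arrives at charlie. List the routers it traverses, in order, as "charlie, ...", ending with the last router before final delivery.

At charlie: longest match for 60.139.38.209 is 60.136.0.0/13 -> alpha
At alpha: longest match for 60.139.38.209 is 60.139.32.0/21 -> LAN

charlie, alpha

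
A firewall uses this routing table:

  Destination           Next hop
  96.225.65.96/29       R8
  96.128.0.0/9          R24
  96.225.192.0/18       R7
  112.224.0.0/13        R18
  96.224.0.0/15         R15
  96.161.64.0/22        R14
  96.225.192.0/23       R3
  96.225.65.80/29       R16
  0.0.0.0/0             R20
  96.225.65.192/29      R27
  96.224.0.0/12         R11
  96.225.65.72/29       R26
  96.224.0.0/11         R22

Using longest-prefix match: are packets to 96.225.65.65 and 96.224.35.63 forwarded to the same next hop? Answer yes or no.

96.225.65.65: longest match 96.224.0.0/15 -> R15
96.224.35.63: longest match 96.224.0.0/15 -> R15

yes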